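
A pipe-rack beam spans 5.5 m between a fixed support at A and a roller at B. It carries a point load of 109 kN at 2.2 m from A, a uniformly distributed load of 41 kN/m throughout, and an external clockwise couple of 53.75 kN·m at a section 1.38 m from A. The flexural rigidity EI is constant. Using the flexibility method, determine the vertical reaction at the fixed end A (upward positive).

Remove the prop at B; the released (primary) structure is a cantilever built in at A.
Primary-structure tip deflection at B by superposition:
  point load 109 at a = 2.2: Pa²(3L − a)/(6EI) = 1257/EI
  UDL 41: wL⁴/(8EI) = 4690/EI
  clockwise couple 53.75 at a = 1.38: M₀a(2L − a)/(2EI) = 356.8/EI
  δ_0 = 6304/EI
Tip deflection under a unit load at B: L³/(3EI) = 55.46/EI.
The prop prevents deflection at B: R_B = δ_0/δ_{BB} = 6304/55.46 = 113.7 kN.
Vertical equilibrium: R_A = ΣP − R_B = 334.5 − 113.7 = 220.8 kN.

R_A = 220.8 kN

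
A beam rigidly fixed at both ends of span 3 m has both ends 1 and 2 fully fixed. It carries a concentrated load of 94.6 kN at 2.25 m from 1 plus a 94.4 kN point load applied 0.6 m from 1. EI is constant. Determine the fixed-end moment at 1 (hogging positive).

Release both end moments; the primary structure is a simply-supported span 12 with redundants M_1 and M_2.
Simple-span end rotations at 1 and 2 under the given loads:
  at 1: point load 94.6 at a = 2.25: Pab(L + b)/(6LEI) = 33.26/EI
  at 2: point load 94.6 at a = 2.25: Pab(L + a)/(6LEI) = 46.56/EI
  at 1: point load 94.4 at a = 0.6: Pab(L + b)/(6LEI) = 40.78/EI
  at 2: point load 94.4 at a = 0.6: Pab(L + a)/(6LEI) = 27.19/EI
  θ_10 = 74.04/EI,  θ_20 = 73.75/EI
Flexibility coefficients: a unit moment at one end gives L/(3EI) there and L/(6EI) at the far end, so f₁₁ = f₂₂ = 1/EI and f₁₂ = f₂₁ = 0.5/EI.
Compatibility — zero rotation at each built-in end:
  1 M_1 + 0.5 M_2 = 74.04
  0.5 M_1 + 1 M_2 = 73.75
Solving the pair gives M_1 = 49.55 kN·m and M_2 = 48.97 kN·m (hogging).

M_1 = 49.55 kN·m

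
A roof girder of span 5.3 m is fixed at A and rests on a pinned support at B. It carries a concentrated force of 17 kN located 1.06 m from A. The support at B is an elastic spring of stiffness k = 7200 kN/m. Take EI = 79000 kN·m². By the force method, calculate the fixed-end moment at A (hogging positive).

Take the reaction at B as the redundant and release it; the primary structure is a cantilever fixed at A.
Deflection at B on the released cantilever, summing each load's contribution:
  point load 17 at a = 1.06: Pa²(3L − a)/(6EI) = 47.24/EI
Flexibility coefficient — unit upward force at B: δ_{BB} = L³/(3EI) = 49.63/EI.
With EI = 79000 kN·m²: δ_0 = 0.000598 m and δ_{BB} = 0.000628 m/kN.
Compatibility — the spring shortens by R_B/k under the reaction it provides: δ_0 − R_B·δ_{BB} = R_B/k. With 1/k = 0.000139 m/kN, R_B = δ_0 / (δ_{BB} + 1/k) = 0.000598 / (0.000628 + 0.000139) = 0.7796 kN.
Moment equilibrium about A: M_A = Σ(load moments about A) − R_B·L = 18.02 − 0.7796×5.3 = 13.89 kN·m.

M_A = 13.89 kN·m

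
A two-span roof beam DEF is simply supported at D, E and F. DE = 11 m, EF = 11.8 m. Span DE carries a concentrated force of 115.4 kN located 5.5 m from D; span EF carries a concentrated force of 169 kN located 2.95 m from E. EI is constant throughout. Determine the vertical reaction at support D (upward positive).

R_D = 31.87 kN

Release continuity at E by inserting a hinge; the redundant is the internal moment M_E. The primary structure is two simply-supported spans DE and EF.
Discontinuity in slope at E on the released structure — sum the simple-span end rotations:
  span DE: point load 115.4 at a = 5.5: Pab(L + a)/(6LEI) = 872.7/EI
  span EF: point load 169 at a = 2.95: Pab(L + b)/(6LEI) = 1287/EI
  relative rotation θ_0 = (872.7 + 1287)/EI = 2160/EI
A unit hogging moment at E produces rotation L₁/(3EI) + L₂/(3EI) = 7.6/EI.
Slope continuity at E: θ_0 = M_E·7.6/EI, so M_E = 2160/7.6 = 284.2 kN·m (hogging).
Span DE, ΣM about D with M_E applied at E: R_E^{DE}·11 = 634.7 + 284.2, so R_E^{DE} = 83.53 kN and R_D = 115.4 − 83.53 = 31.87 kN.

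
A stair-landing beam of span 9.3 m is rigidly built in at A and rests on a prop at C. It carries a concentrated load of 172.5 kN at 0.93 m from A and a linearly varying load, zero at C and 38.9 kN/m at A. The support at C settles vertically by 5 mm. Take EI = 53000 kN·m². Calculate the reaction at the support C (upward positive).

Choose R_C as the redundant. The primary structure is the cantilever fixed at A.
Free-end deflection of the primary structure under the applied loading (downward +):
  point load 172.5 at a = 0.93: Pa²(3L − a)/(6EI) = 670.6/EI
  triangular load, peak 38.9 at the fixed end: w₀L⁴/(30EI) = 9700/EI
  δ_0 = 10370/EI
Flexibility coefficient — unit upward force at C: δ_{CC} = L³/(3EI) = 268.1/EI.
With EI = 53000 kN·m²: δ_0 = 0.19567 m and δ_{CC} = 0.005059 m/kN.
Compatibility — the beam at C must follow the support down by 0.005 m: δ_0 − R_C·δ_{CC} = 0.005, so R_C = (0.19567 − 0.005)/0.005059 = 37.69 kN.

R_C = 37.69 kN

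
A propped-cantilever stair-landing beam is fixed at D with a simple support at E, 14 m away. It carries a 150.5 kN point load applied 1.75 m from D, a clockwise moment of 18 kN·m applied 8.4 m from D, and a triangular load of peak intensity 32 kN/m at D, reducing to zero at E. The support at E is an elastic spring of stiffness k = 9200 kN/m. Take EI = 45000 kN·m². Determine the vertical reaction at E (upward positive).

Take the reaction at E as the redundant and release it; the primary structure is a cantilever fixed at D.
Primary-structure tip deflection at E by superposition:
  point load 150.5 at a = 1.75: Pa²(3L − a)/(6EI) = 3092/EI
  clockwise couple 18 at a = 8.4: M₀a(2L − a)/(2EI) = 1482/EI
  triangular load, peak 32 at the fixed end: w₀L⁴/(30EI) = 40977/EI
  δ_0 = 45551/EI
Flexibility coefficient — unit upward force at E: δ_{EE} = L³/(3EI) = 914.7/EI.
With EI = 45000 kN·m²: δ_0 = 1.0122 m and δ_{EE} = 0.020326 m/kN.
Compatibility — the spring shortens by R_E/k under the reaction it provides: δ_0 − R_E·δ_{EE} = R_E/k. With 1/k = 0.000109 m/kN, R_E = δ_0 / (δ_{EE} + 1/k) = 1.0122 / (0.020326 + 0.000109) = 49.54 kN.

R_E = 49.54 kN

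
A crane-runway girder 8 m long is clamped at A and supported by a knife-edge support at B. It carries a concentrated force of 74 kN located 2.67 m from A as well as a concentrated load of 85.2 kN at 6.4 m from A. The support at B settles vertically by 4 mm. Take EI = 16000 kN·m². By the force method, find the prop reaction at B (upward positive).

R_B = 70.59 kN

Take the reaction at B as the redundant and release it; the primary structure is a cantilever fixed at A.
Downward deflection at the released point B due to the loads:
  point load 74 at a = 2.67: Pa²(3L − a)/(6EI) = 1875/EI
  point load 85.2 at a = 6.4: Pa²(3L − a)/(6EI) = 10237/EI
  δ_0 = 12112/EI
Flexibility coefficient — unit upward force at B: δ_{BB} = L³/(3EI) = 170.7/EI.
With EI = 16000 kN·m²: δ_0 = 0.75701 m and δ_{BB} = 0.010667 m/kN.
Compatibility — the beam at B must follow the support down by 0.004 m: δ_0 − R_B·δ_{BB} = 0.004, so R_B = (0.75701 − 0.004)/0.010667 = 70.59 kN.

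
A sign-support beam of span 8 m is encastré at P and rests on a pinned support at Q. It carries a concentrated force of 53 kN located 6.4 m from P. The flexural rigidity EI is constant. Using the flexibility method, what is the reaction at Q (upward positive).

Remove the prop at Q; the released (primary) structure is a cantilever built in at P.
Primary-structure tip deflection at Q by superposition:
  point load 53 at a = 6.4: Pa²(3L − a)/(6EI) = 6368/EI
Flexibility coefficient — unit upward force at Q: δ_{QQ} = L³/(3EI) = 170.7/EI.
The prop prevents deflection at Q: R_Q = δ_0/δ_{QQ} = 6368/170.7 = 37.31 kN.

R_Q = 37.31 kN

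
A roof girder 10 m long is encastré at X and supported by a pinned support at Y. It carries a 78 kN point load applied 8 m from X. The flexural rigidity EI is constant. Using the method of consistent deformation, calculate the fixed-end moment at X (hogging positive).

Choose R_Y as the redundant. The primary structure is the cantilever fixed at X.
Downward deflection at the released point Y due to the loads:
  point load 78 at a = 8: Pa²(3L − a)/(6EI) = 18304/EI
Tip deflection under a unit load at Y: L³/(3EI) = 333.3/EI.
The prop prevents deflection at Y: R_Y = δ_0/δ_{YY} = 18304/333.3 = 54.91 kN.
Moment equilibrium about X: M_X = Σ(load moments about X) − R_Y·L = 624 − 54.91×10 = 74.88 kN·m.

M_X = 74.88 kN·m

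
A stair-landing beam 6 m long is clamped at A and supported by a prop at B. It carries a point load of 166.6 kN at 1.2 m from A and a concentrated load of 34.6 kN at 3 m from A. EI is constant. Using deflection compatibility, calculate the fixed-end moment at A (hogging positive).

M_A = 182.9 kN·m

Choose R_B as the redundant. The primary structure is the cantilever fixed at A.
Deflection at B on the released cantilever, summing each load's contribution:
  point load 166.6 at a = 1.2: Pa²(3L − a)/(6EI) = 671.7/EI
  point load 34.6 at a = 3: Pa²(3L − a)/(6EI) = 778.5/EI
  δ_0 = 1450/EI
Tip deflection under a unit load at B: L³/(3EI) = 72/EI.
The prop prevents deflection at B: R_B = δ_0/δ_{BB} = 1450/72 = 20.14 kN.
Moment equilibrium about A: M_A = Σ(load moments about A) − R_B·L = 303.7 − 20.14×6 = 182.9 kN·m.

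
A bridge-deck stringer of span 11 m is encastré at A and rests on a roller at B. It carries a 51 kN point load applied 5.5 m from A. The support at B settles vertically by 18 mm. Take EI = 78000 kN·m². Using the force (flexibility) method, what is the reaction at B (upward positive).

R_B = 12.77 kN

Remove the prop at B; the released (primary) structure is a cantilever built in at A.
Downward deflection at the released point B due to the loads:
  point load 51 at a = 5.5: Pa²(3L − a)/(6EI) = 7071/EI
Flexibility coefficient — unit upward force at B: δ_{BB} = L³/(3EI) = 443.7/EI.
With EI = 78000 kN·m²: δ_0 = 0.090653 m and δ_{BB} = 0.005688 m/kN.
Compatibility — the beam at B must follow the support down by 0.018 m: δ_0 − R_B·δ_{BB} = 0.018, so R_B = (0.090653 − 0.018)/0.005688 = 12.77 kN.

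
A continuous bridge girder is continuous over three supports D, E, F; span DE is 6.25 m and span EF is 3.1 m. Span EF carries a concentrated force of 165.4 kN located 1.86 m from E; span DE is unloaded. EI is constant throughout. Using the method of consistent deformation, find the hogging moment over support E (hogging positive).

M_E = 28.56 kN·m

Release continuity at E by inserting a hinge; the redundant is the internal moment M_E. The primary structure is two simply-supported spans DE and EF.
Discontinuity in slope at E on the released structure — sum the simple-span end rotations:
  span EF: point load 165.4 at a = 1.86: Pab(L + b)/(6LEI) = 89.01/EI
  relative rotation θ_0 = (0 + 89.01)/EI = 89.01/EI
A unit hogging moment at E produces rotation L₁/(3EI) + L₂/(3EI) = 3.117/EI.
Slope continuity at E: θ_0 = M_E·3.117/EI, so M_E = 89.01/3.117 = 28.56 kN·m (hogging).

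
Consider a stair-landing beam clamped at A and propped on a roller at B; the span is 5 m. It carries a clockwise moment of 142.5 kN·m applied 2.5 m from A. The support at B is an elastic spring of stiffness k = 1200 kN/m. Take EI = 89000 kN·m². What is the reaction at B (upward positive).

R_B = 11.53 kN

Release the roller at B. Primary structure: cantilever fixed at A.
Primary-structure tip deflection at B by superposition:
  clockwise couple 142.5 at a = 2.5: M₀a(2L − a)/(2EI) = 1336/EI
Flexibility coefficient — unit upward force at B: δ_{BB} = L³/(3EI) = 41.67/EI.
With EI = 89000 kN·m²: δ_0 = 0.015011 m and δ_{BB} = 0.000468 m/kN.
Compatibility — the spring shortens by R_B/k under the reaction it provides: δ_0 − R_B·δ_{BB} = R_B/k. With 1/k = 0.000833 m/kN, R_B = δ_0 / (δ_{BB} + 1/k) = 0.015011 / (0.000468 + 0.000833) = 11.53 kN.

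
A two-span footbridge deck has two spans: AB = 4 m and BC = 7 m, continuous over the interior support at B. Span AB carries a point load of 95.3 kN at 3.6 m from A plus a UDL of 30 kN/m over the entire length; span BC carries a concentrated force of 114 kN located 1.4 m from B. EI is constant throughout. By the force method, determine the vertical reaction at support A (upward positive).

Take M_B as the redundant. Released structure: two simple spans AB and BC with a hinge at B.
Rotations at B on the released spans (each span's end-slope, ×1/EI):
  span AB: point load 95.3 at a = 3.6: Pab(L + a)/(6LEI) = 43.46/EI
  span AB: UDL 30: wL³/(24EI) = 80/EI
  span BC: point load 114 at a = 1.4: Pab(L + b)/(6LEI) = 268.1/EI
  relative rotation θ_0 = (123.5 + 268.1)/EI = 391.6/EI
A unit hogging moment at B produces rotation L₁/(3EI) + L₂/(3EI) = 3.667/EI.
Slope continuity at B: θ_0 = M_B·3.667/EI, so M_B = 391.6/3.667 = 106.8 kN·m (hogging).
Span AB, ΣM about A with M_B applied at B: R_B^{AB}·4 = 583.1 + 106.8, so R_B^{AB} = 172.5 kN and R_A = 215.3 − 172.5 = 42.83 kN.

R_A = 42.83 kN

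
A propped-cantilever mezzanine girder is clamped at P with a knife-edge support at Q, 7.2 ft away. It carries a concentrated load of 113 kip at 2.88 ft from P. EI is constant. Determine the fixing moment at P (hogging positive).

Choose R_Q as the redundant. The primary structure is the cantilever fixed at P.
Primary-structure tip deflection at Q by superposition:
  point load 113 at a = 2.88: Pa²(3L − a)/(6EI) = 2924/EI
Tip deflection under a unit load at Q: L³/(3EI) = 124.4/EI.
Compatibility at Q: δ_0 − R_Q·δ_{QQ} = 0, so R_Q = 2924/124.4 = 23.5 kip.
Moment equilibrium about P: M_P = Σ(load moments about P) − R_Q·L = 325.4 − 23.5×7.2 = 156.2 kip·ft.

M_P = 156.2 kip·ft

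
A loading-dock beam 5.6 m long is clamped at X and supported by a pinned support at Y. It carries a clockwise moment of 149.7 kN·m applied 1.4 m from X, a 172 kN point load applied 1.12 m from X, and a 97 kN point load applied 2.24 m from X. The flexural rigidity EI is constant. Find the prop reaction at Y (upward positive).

Release the roller at Y. Primary structure: cantilever fixed at X.
Downward deflection at the released point Y due to the loads:
  clockwise couple 149.7 at a = 1.4: M₀a(2L − a)/(2EI) = 1027/EI
  point load 172 at a = 1.12: Pa²(3L − a)/(6EI) = 563.8/EI
  point load 97 at a = 2.24: Pa²(3L − a)/(6EI) = 1181/EI
  δ_0 = 2772/EI
Tip deflection under a unit load at Y: L³/(3EI) = 58.54/EI.
The prop prevents deflection at Y: R_Y = δ_0/δ_{YY} = 2772/58.54 = 47.35 kN.

R_Y = 47.35 kN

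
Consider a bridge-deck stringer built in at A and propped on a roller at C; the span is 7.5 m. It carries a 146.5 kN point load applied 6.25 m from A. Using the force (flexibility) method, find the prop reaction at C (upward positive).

Take the reaction at C as the redundant and release it; the primary structure is a cantilever fixed at A.
Primary-structure tip deflection at C by superposition:
  point load 146.5 at a = 6.25: Pa²(3L − a)/(6EI) = 15499/EI
Flexibility coefficient — unit upward force at C: δ_{CC} = L³/(3EI) = 140.6/EI.
Compatibility at C: δ_0 − R_C·δ_{CC} = 0, so R_C = 15499/140.6 = 110.2 kN.

R_C = 110.2 kN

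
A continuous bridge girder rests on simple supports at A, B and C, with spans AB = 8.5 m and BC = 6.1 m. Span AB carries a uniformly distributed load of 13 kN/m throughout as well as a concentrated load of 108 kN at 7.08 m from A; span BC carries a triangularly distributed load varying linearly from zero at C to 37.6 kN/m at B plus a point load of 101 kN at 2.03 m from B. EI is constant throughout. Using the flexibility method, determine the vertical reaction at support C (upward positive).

R_C = 35.26 kN

Release continuity at B by inserting a hinge; the redundant is the internal moment M_B. The primary structure is two simply-supported spans AB and BC.
Discontinuity in slope at B on the released structure — sum the simple-span end rotations:
  span AB: UDL 13: wL³/(24EI) = 332.7/EI
  span AB: point load 108 at a = 7.08: Pab(L + a)/(6LEI) = 331.7/EI
  span BC: triangular load, peak 37.6: w₀L³/(45EI) = 189.7/EI
  span BC: point load 101 at a = 2.03: Pab(L + b)/(6LEI) = 231.9/EI
  relative rotation θ_0 = (664.3 + 421.5)/EI = 1086/EI
A unit hogging moment at B produces rotation L₁/(3EI) + L₂/(3EI) = 4.867/EI.
Slope continuity at B: θ_0 = M_B·4.867/EI, so M_B = 1086/4.867 = 223.1 kN·m (hogging).
Span BC, ΣM about C: R_B^{BC}·6.1 = 877.4 + 223.1, so R_B^{BC} = 180.4 kN and R_C = 215.7 − 180.4 = 35.26 kN.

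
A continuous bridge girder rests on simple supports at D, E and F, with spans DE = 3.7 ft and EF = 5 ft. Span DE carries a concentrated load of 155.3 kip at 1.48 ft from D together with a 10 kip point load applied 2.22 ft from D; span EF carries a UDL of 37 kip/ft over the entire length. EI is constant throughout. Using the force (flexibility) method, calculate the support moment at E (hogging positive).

Insert a hinge at E; M_E is the redundant, and each span becomes simply supported.
Discontinuity in slope at E on the released structure — sum the simple-span end rotations:
  span DE: point load 155.3 at a = 1.48: Pab(L + a)/(6LEI) = 119.1/EI
  span DE: point load 10 at a = 2.22: Pab(L + a)/(6LEI) = 8.762/EI
  span EF: UDL 37: wL³/(24EI) = 192.7/EI
  relative rotation θ_0 = (127.8 + 192.7)/EI = 320.5/EI
A unit hogging moment at E produces rotation L₁/(3EI) + L₂/(3EI) = 2.9/EI.
Compatibility: M_E·(L₁+L₂)/(3EI) = θ_0, giving M_E = 110.5 kip·ft (hogging).

M_E = 110.5 kip·ft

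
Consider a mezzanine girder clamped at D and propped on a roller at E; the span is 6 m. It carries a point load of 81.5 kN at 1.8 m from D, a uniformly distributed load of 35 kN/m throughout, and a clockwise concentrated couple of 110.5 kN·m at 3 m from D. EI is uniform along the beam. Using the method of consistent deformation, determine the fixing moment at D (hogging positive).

Remove the prop at E; the released (primary) structure is a cantilever built in at D.
Primary-structure tip deflection at E by superposition:
  point load 81.5 at a = 1.8: Pa²(3L − a)/(6EI) = 713/EI
  UDL 35: wL⁴/(8EI) = 5670/EI
  clockwise couple 110.5 at a = 3: M₀a(2L − a)/(2EI) = 1492/EI
  δ_0 = 7875/EI
Flexibility coefficient — unit upward force at E: δ_{EE} = L³/(3EI) = 72/EI.
The prop prevents deflection at E: R_E = δ_0/δ_{EE} = 7875/72 = 109.4 kN.
Moment equilibrium about D: M_D = Σ(load moments about D) − R_E·L = 887.2 − 109.4×6 = 231 kN·m.

M_D = 231 kN·m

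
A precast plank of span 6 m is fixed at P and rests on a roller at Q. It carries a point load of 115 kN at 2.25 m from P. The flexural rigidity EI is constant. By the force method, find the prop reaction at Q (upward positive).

Remove the prop at Q; the released (primary) structure is a cantilever built in at P.
Deflection at Q on the released cantilever, summing each load's contribution:
  point load 115 at a = 2.25: Pa²(3L − a)/(6EI) = 1528/EI
Tip deflection under a unit load at Q: L³/(3EI) = 72/EI.
The prop prevents deflection at Q: R_Q = δ_0/δ_{QQ} = 1528/72 = 21.23 kN.

R_Q = 21.23 kN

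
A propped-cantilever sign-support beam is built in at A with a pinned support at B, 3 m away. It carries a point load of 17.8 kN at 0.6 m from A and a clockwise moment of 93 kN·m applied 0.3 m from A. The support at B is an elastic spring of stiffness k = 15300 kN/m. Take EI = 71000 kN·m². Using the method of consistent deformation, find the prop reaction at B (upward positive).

Take the reaction at B as the redundant and release it; the primary structure is a cantilever fixed at A.
Downward deflection at the released point B due to the loads:
  point load 17.8 at a = 0.6: Pa²(3L − a)/(6EI) = 8.971/EI
  clockwise couple 93 at a = 0.3: M₀a(2L − a)/(2EI) = 79.52/EI
  δ_0 = 88.49/EI
Flexibility coefficient — unit upward force at B: δ_{BB} = L³/(3EI) = 9/EI.
With EI = 71000 kN·m²: δ_0 = 0.001246 m and δ_{BB} = 0.000127 m/kN.
Compatibility — the spring shortens by R_B/k under the reaction it provides: δ_0 − R_B·δ_{BB} = R_B/k. With 1/k = 0.000065 m/kN, R_B = δ_0 / (δ_{BB} + 1/k) = 0.001246 / (0.000127 + 0.000065) = 6.487 kN.

R_B = 6.487 kN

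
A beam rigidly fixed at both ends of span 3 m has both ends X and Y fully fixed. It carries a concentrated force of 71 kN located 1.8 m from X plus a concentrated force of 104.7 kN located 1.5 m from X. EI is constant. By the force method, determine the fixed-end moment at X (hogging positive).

M_X = 59.71 kN·m

Release both end moments; the primary structure is a simply-supported span XY with redundants M_X and M_Y.
Simple-span end rotations at X and Y under the given loads:
  at X: point load 71 at a = 1.8: Pab(L + b)/(6LEI) = 35.78/EI
  at Y: point load 71 at a = 1.8: Pab(L + a)/(6LEI) = 40.9/EI
  at X: point load 104.7 at a = 1.5: Pab(L + b)/(6LEI) = 58.89/EI
  at Y: point load 104.7 at a = 1.5: Pab(L + a)/(6LEI) = 58.89/EI
  θ_X0 = 94.68/EI,  θ_Y0 = 99.79/EI
Flexibility coefficients: a unit moment at one end gives L/(3EI) there and L/(6EI) at the far end, so f₁₁ = f₂₂ = 1/EI and f₁₂ = f₂₁ = 0.5/EI.
Compatibility — zero rotation at each built-in end:
  1 M_X + 0.5 M_Y = 94.68
  0.5 M_X + 1 M_Y = 99.79
Solving the pair gives M_X = 59.71 kN·m and M_Y = 69.93 kN·m (hogging).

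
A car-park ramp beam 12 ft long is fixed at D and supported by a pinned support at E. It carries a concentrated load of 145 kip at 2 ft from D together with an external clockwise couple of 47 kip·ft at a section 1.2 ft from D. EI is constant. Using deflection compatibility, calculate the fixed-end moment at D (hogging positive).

Take the reaction at E as the redundant and release it; the primary structure is a cantilever fixed at D.
Primary-structure tip deflection at E by superposition:
  point load 145 at a = 2: Pa²(3L − a)/(6EI) = 3287/EI
  clockwise couple 47 at a = 1.2: M₀a(2L − a)/(2EI) = 643/EI
  δ_0 = 3930/EI
Tip deflection under a unit load at E: L³/(3EI) = 576/EI.
Compatibility at E: δ_0 − R_E·δ_{EE} = 0, so R_E = 3930/576 = 6.822 kip.
Moment equilibrium about D: M_D = Σ(load moments about D) − R_E·L = 337 − 6.822×12 = 255.1 kip·ft.

M_D = 255.1 kip·ft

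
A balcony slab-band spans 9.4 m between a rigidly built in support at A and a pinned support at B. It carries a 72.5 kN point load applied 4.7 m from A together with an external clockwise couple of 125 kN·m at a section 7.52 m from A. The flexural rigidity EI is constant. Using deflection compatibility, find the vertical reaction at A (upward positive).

Release the roller at B. Primary structure: cantilever fixed at A.
Deflection at B on the released cantilever, summing each load's contribution:
  point load 72.5 at a = 4.7: Pa²(3L − a)/(6EI) = 6273/EI
  clockwise couple 125 at a = 7.52: M₀a(2L − a)/(2EI) = 5302/EI
  δ_0 = 11574/EI
Flexibility coefficient — unit upward force at B: δ_{BB} = L³/(3EI) = 276.9/EI.
The prop prevents deflection at B: R_B = δ_0/δ_{BB} = 11574/276.9 = 41.81 kN.
Vertical equilibrium: R_A = ΣP − R_B = 72.5 − 41.81 = 30.69 kN.

R_A = 30.69 kN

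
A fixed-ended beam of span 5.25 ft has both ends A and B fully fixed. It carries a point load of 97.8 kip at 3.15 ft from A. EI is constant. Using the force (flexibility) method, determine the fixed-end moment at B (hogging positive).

M_B = 73.94 kip·ft

Take the two fixed-end moments M_A, M_B as redundants; the released structure is the simple span AB.
Simple-span end rotations at A and B under the given loads:
  at A: point load 97.8 at a = 3.15: Pab(L + b)/(6LEI) = 151/EI
  at B: point load 97.8 at a = 3.15: Pab(L + a)/(6LEI) = 172.5/EI
  θ_A0 = 151/EI,  θ_B0 = 172.5/EI
Flexibility coefficients: a unit moment at one end gives L/(3EI) there and L/(6EI) at the far end, so f₁₁ = f₂₂ = 1.75/EI and f₁₂ = f₂₁ = 0.875/EI.
Compatibility — zero rotation at each built-in end:
  1.75 M_A + 0.875 M_B = 151
  0.875 M_A + 1.75 M_B = 172.5
Solving the pair gives M_A = 49.29 kip·ft and M_B = 73.94 kip·ft (hogging).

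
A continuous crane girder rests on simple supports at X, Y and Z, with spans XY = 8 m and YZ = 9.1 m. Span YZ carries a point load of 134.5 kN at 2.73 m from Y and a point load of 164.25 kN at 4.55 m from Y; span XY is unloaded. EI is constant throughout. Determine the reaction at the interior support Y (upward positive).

R_Y = 238.6 kN

Release continuity at Y by inserting a hinge; the redundant is the internal moment M_Y. The primary structure is two simply-supported spans XY and YZ.
Rotations at Y on the released spans (each span's end-slope, ×1/EI):
  span YZ: point load 134.5 at a = 2.73: Pab(L + b)/(6LEI) = 662.7/EI
  span YZ: point load 164.25 at a = 4.55: Pab(L + b)/(6LEI) = 850.1/EI
  relative rotation θ_0 = (0 + 1513)/EI = 1513/EI
A unit hogging moment at Y produces rotation L₁/(3EI) + L₂/(3EI) = 5.7/EI.
Compatibility: M_Y·(L₁+L₂)/(3EI) = θ_0, giving M_Y = 265.4 kN·m (hogging).
Span XY, ΣM about X with M_Y applied at Y: R_Y^{XY}·8 = 0 + 265.4, so R_Y^{XY} = 33.18 kN and R_X = 0 − 33.18 = -33.18 kN.
Span YZ, ΣM about Z: R_Y^{YZ}·9.1 = 1604 + 265.4, so R_Y^{YZ} = 205.4 kN and R_Z = 298.8 − 205.4 = 93.31 kN.
R_Y = 33.18 + 205.4 = 238.6 kN.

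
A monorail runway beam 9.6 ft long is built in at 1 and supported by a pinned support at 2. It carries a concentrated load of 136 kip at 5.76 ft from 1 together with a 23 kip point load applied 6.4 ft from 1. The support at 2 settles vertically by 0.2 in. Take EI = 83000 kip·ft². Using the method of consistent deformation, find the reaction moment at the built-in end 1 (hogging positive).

M_1 = 297.1 kip·ft

Choose R_2 as the redundant. The primary structure is the cantilever fixed at 1.
Downward deflection at the released point 2 due to the loads:
  point load 136 at a = 5.76: Pa²(3L − a)/(6EI) = 17327/EI
  point load 23 at a = 6.4: Pa²(3L − a)/(6EI) = 3517/EI
  δ_0 = 20844/EI
Flexibility coefficient — unit upward force at 2: δ_{22} = L³/(3EI) = 294.9/EI.
With EI = 83000 kip·ft²: δ_0 = 0.25113 ft and δ_{22} = 0.003553 ft/kip.
Compatibility — the beam at 2 must follow the support down by 0.01667 ft: δ_0 − R_2·δ_{22} = 0.01667, so R_2 = (0.25113 − 0.01667)/0.003553 = 65.99 kip.
Moment equilibrium about 1: M_1 = Σ(load moments about 1) − R_2·L = 930.6 − 65.99×9.6 = 297.1 kip·ft.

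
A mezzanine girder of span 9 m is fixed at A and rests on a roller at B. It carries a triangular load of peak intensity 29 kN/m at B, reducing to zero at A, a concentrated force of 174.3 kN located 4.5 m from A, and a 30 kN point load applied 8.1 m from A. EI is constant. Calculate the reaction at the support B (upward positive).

Release the roller at B. Primary structure: cantilever fixed at A.
Free-end deflection of the primary structure under the applied loading (downward +):
  triangular load, peak 29 at the free end: 11w₀L⁴/(120EI) = 17441/EI
  point load 174.3 at a = 4.5: Pa²(3L − a)/(6EI) = 13236/EI
  point load 30 at a = 8.1: Pa²(3L − a)/(6EI) = 6200/EI
  δ_0 = 36877/EI
Tip deflection under a unit load at B: L³/(3EI) = 243/EI.
Compatibility at B: δ_0 − R_B·δ_{BB} = 0, so R_B = 36877/243 = 151.8 kN.

R_B = 151.8 kN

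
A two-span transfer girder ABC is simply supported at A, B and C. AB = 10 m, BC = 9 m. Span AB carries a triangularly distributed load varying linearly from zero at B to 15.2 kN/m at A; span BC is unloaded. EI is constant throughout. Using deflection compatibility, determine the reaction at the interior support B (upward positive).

R_B = 35.19 kN

Insert a hinge at B; M_B is the redundant, and each span becomes simply supported.
End slopes at the hinge B, treating each span as simply supported:
  span AB: triangular load, peak 15.2: 7w₀L³/(360EI) = 295.6/EI
  relative rotation θ_0 = (295.6 + 0)/EI = 295.6/EI
A unit hogging moment at B produces rotation L₁/(3EI) + L₂/(3EI) = 6.333/EI.
Slope continuity at B: θ_0 = M_B·6.333/EI, so M_B = 295.6/6.333 = 46.67 kN·m (hogging).
Span AB, ΣM about A with M_B applied at B: R_B^{AB}·10 = 253.3 + 46.67, so R_B^{AB} = 30 kN and R_A = 76 − 30 = 46 kN.
Span BC, ΣM about C: R_B^{BC}·9 = 0 + 46.67, so R_B^{BC} = 5.185 kN and R_C = 0 − 5.185 = -5.185 kN.
R_B = 30 + 5.185 = 35.19 kN.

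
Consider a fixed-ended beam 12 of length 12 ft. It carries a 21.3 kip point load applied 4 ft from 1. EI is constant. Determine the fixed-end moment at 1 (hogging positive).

Release both end moments; the primary structure is a simply-supported span 12 with redundants M_1 and M_2.
End rotations of the released simple span under the applied load (×1/EI):
  at 1: point load 21.3 at a = 4: Pab(L + b)/(6LEI) = 189.3/EI
  at 2: point load 21.3 at a = 4: Pab(L + a)/(6LEI) = 151.5/EI
  θ_10 = 189.3/EI,  θ_20 = 151.5/EI
Flexibility coefficients: a unit moment at one end gives L/(3EI) there and L/(6EI) at the far end, so f₁₁ = f₂₂ = 4/EI and f₁₂ = f₂₁ = 2/EI.
Compatibility — zero rotation at each built-in end:
  4 M_1 + 2 M_2 = 189.3
  2 M_1 + 4 M_2 = 151.5
Solving the pair gives M_1 = 37.87 kip·ft and M_2 = 18.93 kip·ft (hogging).

M_1 = 37.87 kip·ft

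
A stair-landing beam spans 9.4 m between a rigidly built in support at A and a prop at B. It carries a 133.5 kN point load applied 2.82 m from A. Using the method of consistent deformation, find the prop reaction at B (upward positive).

R_B = 16.22 kN

Release the roller at B. Primary structure: cantilever fixed at A.
Downward deflection at the released point B due to the loads:
  point load 133.5 at a = 2.82: Pa²(3L − a)/(6EI) = 4491/EI
Flexibility coefficient — unit upward force at B: δ_{BB} = L³/(3EI) = 276.9/EI.
Compatibility at B: δ_0 − R_B·δ_{BB} = 0, so R_B = 4491/276.9 = 16.22 kN.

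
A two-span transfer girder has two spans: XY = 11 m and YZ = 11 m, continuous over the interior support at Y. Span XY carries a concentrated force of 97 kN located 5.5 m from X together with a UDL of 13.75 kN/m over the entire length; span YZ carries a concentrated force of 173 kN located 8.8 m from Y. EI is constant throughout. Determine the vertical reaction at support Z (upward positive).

R_Z = 111.5 kN

Take M_Y as the redundant. Released structure: two simple spans XY and YZ with a hinge at Y.
End slopes at the hinge Y, treating each span as simply supported:
  span XY: point load 97 at a = 5.5: Pab(L + a)/(6LEI) = 733.6/EI
  span XY: UDL 13.75: wL³/(24EI) = 762.6/EI
  span YZ: point load 173 at a = 8.8: Pab(L + b)/(6LEI) = 669.9/EI
  relative rotation θ_0 = (1496 + 669.9)/EI = 2166/EI
A unit hogging moment at Y produces rotation L₁/(3EI) + L₂/(3EI) = 7.333/EI.
Slope continuity at Y: θ_0 = M_Y·7.333/EI, so M_Y = 2166/7.333 = 295.4 kN·m (hogging).
Span YZ, ΣM about Z: R_Y^{YZ}·11 = 380.6 + 295.4, so R_Y^{YZ} = 61.45 kN and R_Z = 173 − 61.45 = 111.5 kN.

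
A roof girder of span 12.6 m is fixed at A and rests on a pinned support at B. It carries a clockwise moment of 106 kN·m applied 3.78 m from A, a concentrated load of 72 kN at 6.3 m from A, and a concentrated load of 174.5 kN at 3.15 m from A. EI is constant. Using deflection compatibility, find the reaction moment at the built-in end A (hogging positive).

M_A = 555.7 kN·m

Release the roller at B. Primary structure: cantilever fixed at A.
Downward deflection at the released point B due to the loads:
  clockwise couple 106 at a = 3.78: M₀a(2L − a)/(2EI) = 4291/EI
  point load 72 at a = 6.3: Pa²(3L − a)/(6EI) = 15003/EI
  point load 174.5 at a = 3.15: Pa²(3L − a)/(6EI) = 9999/EI
  δ_0 = 29293/EI
Tip deflection under a unit load at B: L³/(3EI) = 666.8/EI.
Compatibility at B: δ_0 − R_B·δ_{BB} = 0, so R_B = 29293/666.8 = 43.93 kN.
Moment equilibrium about A: M_A = Σ(load moments about A) − R_B·L = 1109 − 43.93×12.6 = 555.7 kN·m.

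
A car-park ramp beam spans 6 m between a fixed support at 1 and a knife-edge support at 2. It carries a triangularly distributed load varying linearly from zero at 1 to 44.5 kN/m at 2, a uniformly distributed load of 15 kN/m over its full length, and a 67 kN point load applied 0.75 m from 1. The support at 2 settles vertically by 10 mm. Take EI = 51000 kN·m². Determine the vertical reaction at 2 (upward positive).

R_2 = 101.6 kN

Remove the prop at 2; the released (primary) structure is a cantilever built in at 1.
Primary-structure tip deflection at 2 by superposition:
  triangular load, peak 44.5 at the free end: 11w₀L⁴/(120EI) = 5287/EI
  UDL 15: wL⁴/(8EI) = 2430/EI
  point load 67 at a = 0.75: Pa²(3L − a)/(6EI) = 108.4/EI
  δ_0 = 7825/EI
Tip deflection under a unit load at 2: L³/(3EI) = 72/EI.
With EI = 51000 kN·m²: δ_0 = 0.15343 m and δ_{22} = 0.001412 m/kN.
Compatibility — the beam at 2 must follow the support down by 0.01 m: δ_0 − R_2·δ_{22} = 0.01, so R_2 = (0.15343 − 0.01)/0.001412 = 101.6 kN.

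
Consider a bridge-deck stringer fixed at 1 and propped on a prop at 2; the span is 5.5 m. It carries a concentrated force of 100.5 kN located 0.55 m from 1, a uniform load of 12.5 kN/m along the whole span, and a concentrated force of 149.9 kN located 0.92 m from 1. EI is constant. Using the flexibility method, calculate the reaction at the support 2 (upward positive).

Take the reaction at 2 as the redundant and release it; the primary structure is a cantilever fixed at 1.
Primary-structure tip deflection at 2 by superposition:
  point load 100.5 at a = 0.55: Pa²(3L − a)/(6EI) = 80.82/EI
  UDL 12.5: wL⁴/(8EI) = 1430/EI
  point load 149.9 at a = 0.92: Pa²(3L − a)/(6EI) = 329.5/EI
  δ_0 = 1840/EI
Tip deflection under a unit load at 2: L³/(3EI) = 55.46/EI.
The prop prevents deflection at 2: R_2 = δ_0/δ_{22} = 1840/55.46 = 33.18 kN.

R_2 = 33.18 kN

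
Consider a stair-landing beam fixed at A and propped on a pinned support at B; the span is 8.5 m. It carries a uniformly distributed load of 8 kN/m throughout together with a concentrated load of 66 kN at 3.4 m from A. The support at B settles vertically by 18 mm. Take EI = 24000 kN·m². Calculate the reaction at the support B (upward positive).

R_B = 37.12 kN

Take the reaction at B as the redundant and release it; the primary structure is a cantilever fixed at A.
Primary-structure tip deflection at B by superposition:
  UDL 8: wL⁴/(8EI) = 5220/EI
  point load 66 at a = 3.4: Pa²(3L − a)/(6EI) = 2810/EI
  δ_0 = 8030/EI
Flexibility coefficient — unit upward force at B: δ_{BB} = L³/(3EI) = 204.7/EI.
With EI = 24000 kN·m²: δ_0 = 0.3346 m and δ_{BB} = 0.00853 m/kN.
Compatibility — the beam at B must follow the support down by 0.018 m: δ_0 − R_B·δ_{BB} = 0.018, so R_B = (0.3346 − 0.018)/0.00853 = 37.12 kN.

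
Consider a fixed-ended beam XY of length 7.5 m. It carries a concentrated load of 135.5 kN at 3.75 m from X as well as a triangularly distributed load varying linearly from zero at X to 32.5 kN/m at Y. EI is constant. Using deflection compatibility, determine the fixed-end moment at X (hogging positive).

Take the two fixed-end moments M_X, M_Y as redundants; the released structure is the simple span XY.
End rotations of the released simple span under the applied load (×1/EI):
  at X: point load 135.5 at a = 3.75: Pab(L + b)/(6LEI) = 476.4/EI
  at Y: point load 135.5 at a = 3.75: Pab(L + a)/(6LEI) = 476.4/EI
  at X: triangular load, peak 32.5: 7w₀L³/(360EI) = 266.6/EI
  at Y: triangular load, peak 32.5: w₀L³/(45EI) = 304.7/EI
  θ_X0 = 743/EI,  θ_Y0 = 781.1/EI
Flexibility coefficients: a unit moment at one end gives L/(3EI) there and L/(6EI) at the far end, so f₁₁ = f₂₂ = 2.5/EI and f₁₂ = f₂₁ = 1.25/EI.
Compatibility — zero rotation at each built-in end:
  2.5 M_X + 1.25 M_Y = 743
  1.25 M_X + 2.5 M_Y = 781.1
Solving the pair gives M_X = 188 kN·m and M_Y = 218.4 kN·m (hogging).

M_X = 188 kN·m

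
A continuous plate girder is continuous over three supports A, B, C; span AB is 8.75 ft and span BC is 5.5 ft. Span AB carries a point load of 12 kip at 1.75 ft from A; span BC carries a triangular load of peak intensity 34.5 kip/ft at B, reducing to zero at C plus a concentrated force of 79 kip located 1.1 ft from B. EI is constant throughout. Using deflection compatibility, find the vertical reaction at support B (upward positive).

R_B = 145.8 kip

Release continuity at B by inserting a hinge; the redundant is the internal moment M_B. The primary structure is two simply-supported spans AB and BC.
End slopes at the hinge B, treating each span as simply supported:
  span AB: point load 12 at a = 1.75: Pab(L + a)/(6LEI) = 29.4/EI
  span BC: triangular load, peak 34.5: w₀L³/(45EI) = 127.6/EI
  span BC: point load 79 at a = 1.1: Pab(L + b)/(6LEI) = 114.7/EI
  relative rotation θ_0 = (29.4 + 242.3)/EI = 271.7/EI
A unit hogging moment at B produces rotation L₁/(3EI) + L₂/(3EI) = 4.75/EI.
Slope continuity at B: θ_0 = M_B·4.75/EI, so M_B = 271.7/4.75 = 57.19 kip·ft (hogging).
Span AB, ΣM about A with M_B applied at B: R_B^{AB}·8.75 = 21 + 57.19, so R_B^{AB} = 8.936 kip and R_A = 12 − 8.936 = 3.064 kip.
Span BC, ΣM about C: R_B^{BC}·5.5 = 695.5 + 57.19, so R_B^{BC} = 136.8 kip and R_C = 173.9 − 136.8 = 37.03 kip.
R_B = 8.936 + 136.8 = 145.8 kip.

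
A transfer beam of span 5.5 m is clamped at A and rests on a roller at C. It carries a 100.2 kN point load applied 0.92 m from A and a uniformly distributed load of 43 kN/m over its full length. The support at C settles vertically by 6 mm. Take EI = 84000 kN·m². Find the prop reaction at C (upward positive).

R_C = 83.57 kN

Release the roller at C. Primary structure: cantilever fixed at A.
Downward deflection at the released point C due to the loads:
  point load 100.2 at a = 0.92: Pa²(3L − a)/(6EI) = 220.2/EI
  UDL 43: wL⁴/(8EI) = 4918/EI
  δ_0 = 5139/EI
Tip deflection under a unit load at C: L³/(3EI) = 55.46/EI.
With EI = 84000 kN·m²: δ_0 = 0.061175 m and δ_{CC} = 0.00066 m/kN.
Compatibility — the beam at C must follow the support down by 0.006 m: δ_0 − R_C·δ_{CC} = 0.006, so R_C = (0.061175 − 0.006)/0.00066 = 83.57 kN.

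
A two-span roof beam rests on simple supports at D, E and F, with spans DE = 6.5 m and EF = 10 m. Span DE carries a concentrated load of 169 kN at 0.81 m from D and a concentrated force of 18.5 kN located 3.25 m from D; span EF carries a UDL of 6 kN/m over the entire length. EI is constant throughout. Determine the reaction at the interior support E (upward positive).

R_E = 80.84 kN

Release continuity at E by inserting a hinge; the redundant is the internal moment M_E. The primary structure is two simply-supported spans DE and EF.
Discontinuity in slope at E on the released structure — sum the simple-span end rotations:
  span DE: point load 169 at a = 0.81: Pab(L + a)/(6LEI) = 146/EI
  span DE: point load 18.5 at a = 3.25: Pab(L + a)/(6LEI) = 48.85/EI
  span EF: UDL 6: wL³/(24EI) = 250/EI
  relative rotation θ_0 = (194.8 + 250)/EI = 444.8/EI
A unit hogging moment at E produces rotation L₁/(3EI) + L₂/(3EI) = 5.5/EI.
Slope continuity at E: θ_0 = M_E·5.5/EI, so M_E = 444.8/5.5 = 80.88 kN·m (hogging).
Span DE, ΣM about D with M_E applied at E: R_E^{DE}·6.5 = 197 + 80.88, so R_E^{DE} = 42.75 kN and R_D = 187.5 − 42.75 = 144.7 kN.
Span EF, ΣM about F: R_E^{EF}·10 = 300 + 80.88, so R_E^{EF} = 38.09 kN and R_F = 60 − 38.09 = 21.91 kN.
R_E = 42.75 + 38.09 = 80.84 kN.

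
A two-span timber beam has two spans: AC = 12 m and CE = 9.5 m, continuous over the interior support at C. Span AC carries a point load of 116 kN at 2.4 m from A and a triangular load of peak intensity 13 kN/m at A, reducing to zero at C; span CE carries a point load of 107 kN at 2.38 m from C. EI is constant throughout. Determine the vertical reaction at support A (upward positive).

R_A = 127.4 kN

Take M_C as the redundant. Released structure: two simple spans AC and CE with a hinge at C.
Discontinuity in slope at C on the released structure — sum the simple-span end rotations:
  span AC: point load 116 at a = 2.4: Pab(L + a)/(6LEI) = 534.5/EI
  span AC: triangular load, peak 13: 7w₀L³/(360EI) = 436.8/EI
  span CE: point load 107 at a = 2.38: Pab(L + b)/(6LEI) = 528.7/EI
  relative rotation θ_0 = (971.3 + 528.7)/EI = 1500/EI
A unit hogging moment at C produces rotation L₁/(3EI) + L₂/(3EI) = 7.167/EI.
Compatibility: M_C·(L₁+L₂)/(3EI) = θ_0, giving M_C = 209.3 kN·m (hogging).
Span AC, ΣM about A with M_C applied at C: R_C^{AC}·12 = 590.4 + 209.3, so R_C^{AC} = 66.64 kN and R_A = 194 − 66.64 = 127.4 kN.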